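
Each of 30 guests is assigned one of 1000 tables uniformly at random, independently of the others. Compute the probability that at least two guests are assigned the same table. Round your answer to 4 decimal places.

0.3555

It's easier to compute the probability that all 30 are distinct.
P(all distinct) = 1000/1000 · 999/1000 · ··· · 971/1000 ≈ 0.6445.
So the probability of at least one match is 1 − 0.6445 = 0.3555.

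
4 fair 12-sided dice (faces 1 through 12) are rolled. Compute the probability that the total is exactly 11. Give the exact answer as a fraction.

There are 12^4 = 20736 equally likely outcomes.
The number of ordered 4-tuples from {1,…,12} summing to 11 is 120.
P(sum = 11) = 120/20736 = 5/864.

5/864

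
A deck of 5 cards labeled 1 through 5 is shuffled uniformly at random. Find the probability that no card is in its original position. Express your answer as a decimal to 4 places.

This is the derangement probability: permutations of 5 with no fixed point.
D(5) = 5! · (1 − 1/1! + 1/2! − ··· + (−1)^5/5!) = 44.
P = 44/120 = 11/30 ≈ 0.3667.

0.3667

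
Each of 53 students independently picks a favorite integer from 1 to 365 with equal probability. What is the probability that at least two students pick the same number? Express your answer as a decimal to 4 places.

0.9811

It's easier to compute the probability that all 53 are distinct.
P(all distinct) = 365/365 · 364/365 · ··· · 313/365 ≈ 0.0189.
So the probability of at least one match is 1 − 0.0189 = 0.9811.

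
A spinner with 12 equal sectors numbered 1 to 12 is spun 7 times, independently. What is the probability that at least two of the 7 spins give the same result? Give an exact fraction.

3071/3456

P(all 7 different) = 12/12 · 11/12 · ··· · 6/12 = 385/3456.
P(at least two equal) = 1 − 385/3456 = 3071/3456.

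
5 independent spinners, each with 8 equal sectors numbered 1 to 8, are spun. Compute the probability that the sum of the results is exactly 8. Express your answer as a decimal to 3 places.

0.001

There are 8^5 = 32768 equally likely outcomes.
The number of ordered 5-tuples from {1,…,8} summing to 8 is 35.
P(sum = 8) = 35/32768 ≈ 0.001.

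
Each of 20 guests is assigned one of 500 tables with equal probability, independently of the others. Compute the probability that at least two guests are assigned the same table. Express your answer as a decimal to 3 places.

It's easier to compute the probability that all 20 are distinct.
P(all distinct) = 500/500 · 499/500 · ··· · 481/500 ≈ 0.680.
So the probability of at least one match is 1 − 0.680 = 0.320.

0.320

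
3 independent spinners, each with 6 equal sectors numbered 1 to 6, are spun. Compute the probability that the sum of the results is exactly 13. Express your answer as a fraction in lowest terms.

There are 6^3 = 216 equally likely outcomes.
The number of ordered 3-tuples from {1,…,6} summing to 13 is 21.
P(sum = 13) = 21/216 = 7/72.

7/72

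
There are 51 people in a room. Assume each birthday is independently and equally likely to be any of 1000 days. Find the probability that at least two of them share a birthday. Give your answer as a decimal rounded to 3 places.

It's easier to compute the probability that all 51 are distinct.
P(all distinct) = 1000/1000 · 999/1000 · ··· · 950/1000 ≈ 0.273.
So the probability of at least one match is 1 − 0.273 = 0.727.

0.727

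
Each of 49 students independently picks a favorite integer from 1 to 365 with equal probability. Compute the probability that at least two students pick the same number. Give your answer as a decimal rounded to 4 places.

It's easier to compute the probability that all 49 are distinct.
P(all distinct) = 365/365 · 364/365 · ··· · 317/365 ≈ 0.0342.
So the probability of at least one match is 1 − 0.0342 = 0.9658.

0.9658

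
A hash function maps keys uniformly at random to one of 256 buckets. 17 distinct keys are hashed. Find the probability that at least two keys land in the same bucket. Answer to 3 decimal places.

It's easier to compute the probability that all 17 are distinct.
P(all distinct) = 256/256 · 255/256 · ··· · 240/256 ≈ 0.581.
So the probability of at least one match is 1 − 0.581 = 0.419.

0.419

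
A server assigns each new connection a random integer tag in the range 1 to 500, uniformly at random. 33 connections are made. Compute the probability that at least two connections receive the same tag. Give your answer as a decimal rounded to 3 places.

0.660

It's easier to compute the probability that all 33 are distinct.
P(all distinct) = 500/500 · 499/500 · ··· · 468/500 ≈ 0.340.
So the probability of at least one match is 1 − 0.340 = 0.660.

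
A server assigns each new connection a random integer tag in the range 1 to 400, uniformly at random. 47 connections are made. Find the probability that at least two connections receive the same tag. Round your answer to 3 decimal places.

0.940

It's easier to compute the probability that all 47 are distinct.
P(all distinct) = 400/400 · 399/400 · ··· · 354/400 ≈ 0.060.
So the probability of at least one match is 1 − 0.060 = 0.940.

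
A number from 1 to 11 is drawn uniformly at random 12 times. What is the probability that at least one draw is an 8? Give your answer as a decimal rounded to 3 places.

0.681

P(no draw is an 8) = (10/11)^12 ≈ 0.319.
P(at least one) = 1 − 0.319 = 0.681.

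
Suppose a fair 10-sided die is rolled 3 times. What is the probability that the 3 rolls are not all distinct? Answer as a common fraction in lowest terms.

7/25

P(all 3 different) = 10/10 · 9/10 · ··· · 8/10 = 18/25.
P(at least two equal) = 1 − 18/25 = 7/25.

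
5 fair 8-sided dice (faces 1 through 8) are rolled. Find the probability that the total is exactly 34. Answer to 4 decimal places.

There are 8^5 = 32768 equally likely outcomes.
The number of ordered 5-tuples from {1,…,8} summing to 34 is 210.
P(sum = 34) = 210/32768 = 105/16384 ≈ 0.0064.

0.0064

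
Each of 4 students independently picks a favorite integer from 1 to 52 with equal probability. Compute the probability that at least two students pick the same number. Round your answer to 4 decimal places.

0.1114

It's easier to compute the probability that all 4 are distinct.
P(all distinct) = 52/52 · 51/52 · ··· · 49/52 ≈ 0.8886.
So the probability of at least one match is 1 − 0.8886 = 0.1114.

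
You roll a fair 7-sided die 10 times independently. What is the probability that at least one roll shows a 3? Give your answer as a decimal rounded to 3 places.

0.786

P(no roll shows a 3) = (6/7)^10 ≈ 0.214.
P(at least one) = 1 − 0.214 = 0.786.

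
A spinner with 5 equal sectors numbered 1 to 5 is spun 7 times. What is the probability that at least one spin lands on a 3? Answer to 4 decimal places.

0.7903

P(no spin lands on a 3) = (4/5)^7 ≈ 0.2097.
P(at least one) = 1 − 0.2097 = 0.7903.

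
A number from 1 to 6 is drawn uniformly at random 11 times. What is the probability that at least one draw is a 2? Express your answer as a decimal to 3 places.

0.865

P(no draw is a 2) = (5/6)^11 ≈ 0.135.
P(at least one) = 1 − 0.135 = 0.865.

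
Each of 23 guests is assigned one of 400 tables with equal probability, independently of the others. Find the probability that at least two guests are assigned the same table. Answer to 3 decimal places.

It's easier to compute the probability that all 23 are distinct.
P(all distinct) = 400/400 · 399/400 · ··· · 378/400 ≈ 0.525.
So the probability of at least one match is 1 − 0.525 = 0.475.

0.475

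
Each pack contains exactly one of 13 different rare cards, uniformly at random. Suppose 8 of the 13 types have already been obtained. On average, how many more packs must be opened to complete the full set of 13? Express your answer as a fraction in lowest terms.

Starting from 8 distinct types, each trial gives a new one with probability (13−i)/13 when i types are held, so the wait for the next new type is 13/(13−i).
E = 13/5 + 13/4 + 13/3 + 13/2 + 13/1 = 1781/60.

1781/60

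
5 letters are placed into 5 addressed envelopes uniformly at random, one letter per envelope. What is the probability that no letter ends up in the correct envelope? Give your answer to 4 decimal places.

This is the derangement probability: permutations of 5 with no fixed point.
D(5) = 5! · (1 − 1/1! + 1/2! − ··· + (−1)^5/5!) = 44.
P = 44/120 = 11/30 ≈ 0.3667.

0.3667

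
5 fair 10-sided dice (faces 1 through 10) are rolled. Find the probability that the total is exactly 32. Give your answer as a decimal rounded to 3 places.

There are 10^5 = 100000 equally likely outcomes.
The number of ordered 5-tuples from {1,…,10} summing to 32 is 4840.
P(sum = 32) = 4840/100000 = 121/2500 ≈ 0.048.

0.048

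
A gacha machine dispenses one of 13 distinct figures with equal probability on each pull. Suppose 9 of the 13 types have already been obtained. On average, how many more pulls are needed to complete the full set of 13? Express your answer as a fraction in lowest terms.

325/12

Starting from 9 distinct types, each trial gives a new one with probability (13−i)/13 when i types are held, so the wait for the next new type is 13/(13−i).
E = 13/4 + 13/3 + 13/2 + 13/1 = 325/12.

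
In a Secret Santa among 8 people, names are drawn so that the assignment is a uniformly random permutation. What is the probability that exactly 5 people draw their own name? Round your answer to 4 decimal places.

0.0028

Choose which 5 of the 8 are fixed: C(8,5) = 56 ways.
The remaining 3 must have no fixed point: D(3) = 2.
P = 56·2/40320 = 1/360 ≈ 0.0028.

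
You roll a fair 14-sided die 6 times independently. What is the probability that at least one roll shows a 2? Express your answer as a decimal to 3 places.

P(no roll shows a 2) = (13/14)^6 ≈ 0.641.
P(at least one) = 1 − 0.641 = 0.359.

0.359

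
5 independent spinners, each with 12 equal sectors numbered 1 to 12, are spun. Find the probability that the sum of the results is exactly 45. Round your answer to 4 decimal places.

There are 12^5 = 248832 equally likely outcomes.
The number of ordered 5-tuples from {1,…,12} summing to 45 is 3701.
P(sum = 45) = 3701/248832 ≈ 0.0149.

0.0149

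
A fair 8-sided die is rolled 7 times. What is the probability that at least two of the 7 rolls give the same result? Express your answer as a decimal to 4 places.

0.9808

P(all 7 different) = 8/8 · 7/8 · ··· · 2/8 ≈ 0.0192.
P(at least two equal) = 1 − 0.0192 = 0.9808.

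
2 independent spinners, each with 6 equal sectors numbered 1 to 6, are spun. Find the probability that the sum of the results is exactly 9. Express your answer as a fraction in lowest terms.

1/9

There are 6^2 = 36 equally likely outcomes.
The number of ordered 2-tuples from {1,…,6} summing to 9 is 4.
P(sum = 9) = 4/36 = 1/9.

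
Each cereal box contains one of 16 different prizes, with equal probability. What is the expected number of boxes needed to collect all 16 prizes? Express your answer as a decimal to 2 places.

After i distinct types are collected, each trial gives a new one with probability (16−i)/16, so the expected wait for the next new type is 16/(16−i).
E = 16/16 + 16/15 + 16/14 + 16/13 + 16/12 + 16/11 + 16/10 + 16/9 + 16/8 + 16/7 + 16/6 + 16/5 + 16/4 + 16/3 + 16/2 + 16/1 = 2436559/45045 ≈ 54.09.

54.09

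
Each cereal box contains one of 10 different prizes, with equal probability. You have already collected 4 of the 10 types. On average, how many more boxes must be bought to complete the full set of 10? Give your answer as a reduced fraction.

Starting from 4 distinct types, each trial gives a new one with probability (10−i)/10 when i types are held, so the wait for the next new type is 10/(10−i).
E = 10/6 + 10/5 + 10/4 + 10/3 + 10/2 + 10/1 = 49/2.

49/2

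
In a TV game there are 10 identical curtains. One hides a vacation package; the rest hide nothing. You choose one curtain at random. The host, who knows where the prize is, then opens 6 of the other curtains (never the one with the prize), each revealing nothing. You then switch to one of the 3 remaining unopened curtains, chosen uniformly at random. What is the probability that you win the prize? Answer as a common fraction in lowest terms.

3/10

Your original curtain holds the prize with probability 1/10, so the other 9 collectively hold it with probability 9/10.
The host can always find 6 empty curtains to open, so the reveals don't change that 9/10; it is now spread over the 3 remaining unopened curtains.
P(win by switching) = (9/10) · (1/3) = 3/10.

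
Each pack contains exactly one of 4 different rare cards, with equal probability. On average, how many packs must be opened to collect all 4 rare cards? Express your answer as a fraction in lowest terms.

After i distinct types are collected, each trial gives a new one with probability (4−i)/4, so the expected wait for the next new type is 4/(4−i).
E = 4/4 + 4/3 + 4/2 + 4/1 = 25/3.

25/3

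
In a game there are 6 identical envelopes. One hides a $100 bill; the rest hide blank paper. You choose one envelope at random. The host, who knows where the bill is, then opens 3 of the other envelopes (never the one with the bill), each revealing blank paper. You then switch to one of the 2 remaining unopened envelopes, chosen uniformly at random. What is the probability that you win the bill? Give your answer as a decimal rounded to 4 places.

0.4167

Your original envelope holds the bill with probability 1/6, so the other 5 collectively hold it with probability 5/6.
The host can always find 3 empty envelopes to open, so the reveals don't change that 5/6; it is now spread over the 2 remaining unopened envelopes.
P(win by switching) = (5/6) · (1/2) = 5/12 ≈ 0.4167.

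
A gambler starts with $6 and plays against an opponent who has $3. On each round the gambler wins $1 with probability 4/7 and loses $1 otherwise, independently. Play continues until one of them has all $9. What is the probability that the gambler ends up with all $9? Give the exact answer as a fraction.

5824/6553

Let r = q/p = (3/7)/(4/7) = 3/4. The recurrence P(i) = p·P(i+1) + q·P(i−1) with P(0)=0, P(9)=1 gives P(i) = (1 − r^i)/(1 − r^9).
P(6) = (1 − (3/4)^6) / (1 − (3/4)^9) = 5824/6553.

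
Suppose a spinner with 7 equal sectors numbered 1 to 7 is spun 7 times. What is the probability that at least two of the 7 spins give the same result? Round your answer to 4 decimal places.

0.9939

P(all 7 different) = 7/7 · 6/7 · ··· · 1/7 ≈ 0.0061.
P(at least two equal) = 1 − 0.0061 = 0.9939.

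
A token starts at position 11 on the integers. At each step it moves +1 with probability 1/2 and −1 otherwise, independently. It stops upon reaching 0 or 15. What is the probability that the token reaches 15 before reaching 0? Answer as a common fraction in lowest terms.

11/15

With a fair step, P(i) = ½P(i−1) + ½P(i+1) with P(0)=0, P(15)=1 has the linear solution P(i) = i/15.
P(11) = 11/15.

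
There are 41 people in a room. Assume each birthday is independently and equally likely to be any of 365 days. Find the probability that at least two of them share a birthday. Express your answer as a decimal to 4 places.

0.9032

It's easier to compute the probability that all 41 are distinct.
P(all distinct) = 365/365 · 364/365 · ··· · 325/365 ≈ 0.0968.
So the probability of at least one match is 1 − 0.0968 = 0.9032.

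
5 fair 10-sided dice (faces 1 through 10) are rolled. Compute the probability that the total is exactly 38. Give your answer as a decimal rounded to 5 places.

0.01745

There are 10^5 = 100000 equally likely outcomes.
The number of ordered 5-tuples from {1,…,10} summing to 38 is 1745.
P(sum = 38) = 1745/100000 = 349/20000 ≈ 0.01745.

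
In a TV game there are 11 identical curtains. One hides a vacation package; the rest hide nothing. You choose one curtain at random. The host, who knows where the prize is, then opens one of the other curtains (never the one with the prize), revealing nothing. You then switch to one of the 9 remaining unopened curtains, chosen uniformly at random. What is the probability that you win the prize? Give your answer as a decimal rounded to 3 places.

0.101

Your original curtain holds the prize with probability 1/11, so the other 10 collectively hold it with probability 10/11.
The host can always find an empty curtain to open, so this doesn't change that 10/11; it is now spread over the 9 remaining unopened curtains.
P(win by switching) = (10/11) · (1/9) = 10/99 ≈ 0.101.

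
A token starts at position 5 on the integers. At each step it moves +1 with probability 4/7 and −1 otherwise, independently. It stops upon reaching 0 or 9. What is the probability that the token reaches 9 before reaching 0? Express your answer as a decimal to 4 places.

Let r = q/p = (3/7)/(4/7) = 3/4. The recurrence P(i) = p·P(i+1) + q·P(i−1) with P(0)=0, P(9)=1 gives P(i) = (1 − r^i)/(1 − r^9).
P(5) = (1 − (3/4)^5) / (1 − (3/4)^9) = 199936/242461 ≈ 0.8246.

0.8246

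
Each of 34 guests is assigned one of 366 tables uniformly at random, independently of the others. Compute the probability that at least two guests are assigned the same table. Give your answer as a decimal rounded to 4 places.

It's easier to compute the probability that all 34 are distinct.
P(all distinct) = 366/366 · 365/366 · ··· · 333/366 ≈ 0.2056.
So the probability of at least one match is 1 − 0.2056 = 0.7944.

0.7944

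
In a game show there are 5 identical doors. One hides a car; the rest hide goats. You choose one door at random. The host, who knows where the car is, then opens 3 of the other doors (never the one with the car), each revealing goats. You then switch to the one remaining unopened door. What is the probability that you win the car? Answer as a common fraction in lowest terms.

Your original door holds the car with probability 1/5, so the other 4 collectively hold it with probability 4/5.
The host can always find 3 empty doors to open, so the reveals don't change that 4/5; it is now spread over the 1 remaining unopened door.
P(win by switching) = (4/5) · (1/1) = 4/5.

4/5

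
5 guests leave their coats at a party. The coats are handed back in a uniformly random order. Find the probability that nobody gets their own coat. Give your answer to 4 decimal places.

0.3667

This is the derangement probability: permutations of 5 with no fixed point.
D(5) = 5! · (1 − 1/1! + 1/2! − ··· + (−1)^5/5!) = 44.
P = 44/120 = 11/30 ≈ 0.3667.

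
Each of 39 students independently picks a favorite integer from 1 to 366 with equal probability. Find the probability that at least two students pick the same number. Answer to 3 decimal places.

0.877

It's easier to compute the probability that all 39 are distinct.
P(all distinct) = 366/366 · 365/366 · ··· · 328/366 ≈ 0.123.
So the probability of at least one match is 1 − 0.123 = 0.877.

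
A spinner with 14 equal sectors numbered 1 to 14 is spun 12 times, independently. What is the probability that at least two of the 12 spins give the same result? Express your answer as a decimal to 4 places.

0.9992

P(all 12 different) = 14/14 · 13/14 · ··· · 3/14 ≈ 0.0008.
P(at least two equal) = 1 − 0.0008 = 0.9992.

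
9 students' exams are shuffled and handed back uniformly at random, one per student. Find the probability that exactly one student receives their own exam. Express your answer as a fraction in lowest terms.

Choose which one is fixed: C(9,1) = 9 ways.
The remaining 8 must have no fixed point: D(8) = 14833.
P = 9·14833/362880 = 2119/5760.

2119/5760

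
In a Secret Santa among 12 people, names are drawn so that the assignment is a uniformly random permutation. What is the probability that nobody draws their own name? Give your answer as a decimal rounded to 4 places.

0.3679

This is the derangement probability: permutations of 12 with no fixed point.
D(12) = 12! · (1 − 1/1! + 1/2! − ··· + (−1)^12/12!) = 176214841.
P = 176214841/479001600 = 16019531/43545600 ≈ 0.3679.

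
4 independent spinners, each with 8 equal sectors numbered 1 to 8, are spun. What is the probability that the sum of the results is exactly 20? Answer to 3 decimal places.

0.077

There are 8^4 = 4096 equally likely outcomes.
The number of ordered 4-tuples from {1,…,8} summing to 20 is 315.
P(sum = 20) = 315/4096 ≈ 0.077.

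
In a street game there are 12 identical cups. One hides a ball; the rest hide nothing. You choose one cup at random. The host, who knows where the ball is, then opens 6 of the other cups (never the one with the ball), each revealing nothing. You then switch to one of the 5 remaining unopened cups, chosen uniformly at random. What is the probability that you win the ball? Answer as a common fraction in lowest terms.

Your original cup holds the ball with probability 1/12, so the other 11 collectively hold it with probability 11/12.
The host can always find 6 empty cups to open, so the reveals don't change that 11/12; it is now spread over the 5 remaining unopened cups.
P(win by switching) = (11/12) · (1/5) = 11/60.

11/60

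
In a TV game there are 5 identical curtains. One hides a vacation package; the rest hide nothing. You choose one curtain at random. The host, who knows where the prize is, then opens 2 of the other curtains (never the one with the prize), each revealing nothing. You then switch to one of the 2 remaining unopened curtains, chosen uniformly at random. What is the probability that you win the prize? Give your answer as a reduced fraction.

2/5

Your original curtain holds the prize with probability 1/5, so the other 4 collectively hold it with probability 4/5.
The host can always find 2 empty curtains to open, so the reveals don't change that 4/5; it is now spread over the 2 remaining unopened curtains.
P(win by switching) = (4/5) · (1/2) = 2/5.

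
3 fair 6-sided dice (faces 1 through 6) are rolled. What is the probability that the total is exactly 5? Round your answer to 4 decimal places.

There are 6^3 = 216 equally likely outcomes.
The number of ordered 3-tuples from {1,…,6} summing to 5 is 6.
P(sum = 5) = 6/216 = 1/36 ≈ 0.0278.

0.0278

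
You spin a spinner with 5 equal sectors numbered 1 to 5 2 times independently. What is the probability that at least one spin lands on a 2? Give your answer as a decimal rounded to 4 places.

0.3600

P(no spin lands on a 2) = (4/5)^2 ≈ 0.6400.
P(at least one) = 1 − 0.6400 = 0.3600.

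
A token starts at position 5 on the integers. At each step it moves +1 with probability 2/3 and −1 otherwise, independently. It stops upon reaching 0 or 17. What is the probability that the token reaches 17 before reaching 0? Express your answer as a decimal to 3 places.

0.969

Let r = q/p = (1/3)/(2/3) = 1/2. The recurrence P(i) = p·P(i+1) + q·P(i−1) with P(0)=0, P(17)=1 gives P(i) = (1 − r^i)/(1 − r^17).
P(5) = (1 − (1/2)^5) / (1 − (1/2)^17) = 126976/131071 ≈ 0.969.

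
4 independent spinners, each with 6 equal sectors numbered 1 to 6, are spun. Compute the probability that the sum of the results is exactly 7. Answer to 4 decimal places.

0.0154

There are 6^4 = 1296 equally likely outcomes.
The number of ordered 4-tuples from {1,…,6} summing to 7 is 20.
P(sum = 7) = 20/1296 = 5/324 ≈ 0.0154.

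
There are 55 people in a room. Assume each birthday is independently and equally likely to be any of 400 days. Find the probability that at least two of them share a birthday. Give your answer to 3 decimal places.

0.980

It's easier to compute the probability that all 55 are distinct.
P(all distinct) = 400/400 · 399/400 · ··· · 346/400 ≈ 0.020.
So the probability of at least one match is 1 − 0.020 = 0.980.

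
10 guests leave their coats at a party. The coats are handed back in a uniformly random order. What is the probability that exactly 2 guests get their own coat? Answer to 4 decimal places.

Choose which 2 of the 10 are fixed: C(10,2) = 45 ways.
The remaining 8 must have no fixed point: D(8) = 14833.
P = 45·14833/3628800 = 2119/11520 ≈ 0.1839.

0.1839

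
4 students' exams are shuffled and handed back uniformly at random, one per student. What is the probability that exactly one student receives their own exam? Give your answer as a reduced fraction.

Choose which one is fixed: C(4,1) = 4 ways.
The remaining 3 must have no fixed point: D(3) = 2.
P = 4·2/24 = 1/3.

1/3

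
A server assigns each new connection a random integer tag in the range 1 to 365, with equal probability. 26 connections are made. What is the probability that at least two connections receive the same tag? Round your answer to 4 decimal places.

It's easier to compute the probability that all 26 are distinct.
P(all distinct) = 365/365 · 364/365 · ··· · 340/365 ≈ 0.4018.
So the probability of at least one match is 1 − 0.4018 = 0.5982.

0.5982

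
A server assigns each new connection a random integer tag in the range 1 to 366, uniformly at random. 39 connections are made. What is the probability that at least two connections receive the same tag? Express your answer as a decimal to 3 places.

0.877

It's easier to compute the probability that all 39 are distinct.
P(all distinct) = 366/366 · 365/366 · ··· · 328/366 ≈ 0.123.
So the probability of at least one match is 1 − 0.123 = 0.877.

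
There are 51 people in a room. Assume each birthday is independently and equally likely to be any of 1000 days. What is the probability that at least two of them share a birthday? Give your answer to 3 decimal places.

0.727

It's easier to compute the probability that all 51 are distinct.
P(all distinct) = 1000/1000 · 999/1000 · ··· · 950/1000 ≈ 0.273.
So the probability of at least one match is 1 − 0.273 = 0.727.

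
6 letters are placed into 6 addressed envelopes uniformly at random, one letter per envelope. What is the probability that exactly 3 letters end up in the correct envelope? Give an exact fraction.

1/18

Choose which 3 of the 6 are fixed: C(6,3) = 20 ways.
The remaining 3 must have no fixed point: D(3) = 2.
P = 20·2/720 = 1/18.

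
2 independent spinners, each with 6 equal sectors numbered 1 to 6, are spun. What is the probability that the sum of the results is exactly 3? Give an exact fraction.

1/18

There are 6^2 = 36 equally likely outcomes.
The number of ordered 2-tuples from {1,…,6} summing to 3 is 2.
P(sum = 3) = 2/36 = 1/18.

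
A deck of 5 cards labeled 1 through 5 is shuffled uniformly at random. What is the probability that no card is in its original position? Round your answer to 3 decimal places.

This is the derangement probability: permutations of 5 with no fixed point.
D(5) = 5! · (1 − 1/1! + 1/2! − ··· + (−1)^5/5!) = 44.
P = 44/120 = 11/30 ≈ 0.367.

0.367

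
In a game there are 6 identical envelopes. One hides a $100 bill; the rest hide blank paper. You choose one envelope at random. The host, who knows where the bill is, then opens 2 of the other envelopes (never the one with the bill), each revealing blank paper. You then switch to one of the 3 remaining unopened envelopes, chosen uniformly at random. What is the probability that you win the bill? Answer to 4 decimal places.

Your original envelope holds the bill with probability 1/6, so the other 5 collectively hold it with probability 5/6.
The host can always find 2 empty envelopes to open, so the reveals don't change that 5/6; it is now spread over the 3 remaining unopened envelopes.
P(win by switching) = (5/6) · (1/3) = 5/18 ≈ 0.2778.

0.2778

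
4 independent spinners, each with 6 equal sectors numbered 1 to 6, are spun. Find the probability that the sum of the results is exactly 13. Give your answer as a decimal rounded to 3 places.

There are 6^4 = 1296 equally likely outcomes.
The number of ordered 4-tuples from {1,…,6} summing to 13 is 140.
P(sum = 13) = 140/1296 = 35/324 ≈ 0.108.

0.108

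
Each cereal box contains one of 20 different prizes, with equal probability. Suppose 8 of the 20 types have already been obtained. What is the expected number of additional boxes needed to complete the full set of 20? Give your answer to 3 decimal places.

Starting from 8 distinct types, each trial gives a new one with probability (20−i)/20 when i types are held, so the wait for the next new type is 20/(20−i).
E = 20/12 + 20/11 + 20/10 + 20/9 + 20/8 + 20/7 + 20/6 + 20/5 + 20/4 + 20/3 + 20/2 + 20/1 = 86021/1386 ≈ 62.064.

62.064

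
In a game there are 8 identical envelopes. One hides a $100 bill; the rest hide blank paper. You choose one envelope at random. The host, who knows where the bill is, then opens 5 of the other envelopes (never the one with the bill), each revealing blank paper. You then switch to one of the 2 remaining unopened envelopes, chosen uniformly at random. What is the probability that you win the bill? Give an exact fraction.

Your original envelope holds the bill with probability 1/8, so the other 7 collectively hold it with probability 7/8.
The host can always find 5 empty envelopes to open, so the reveals don't change that 7/8; it is now spread over the 2 remaining unopened envelopes.
P(win by switching) = (7/8) · (1/2) = 7/16.

7/16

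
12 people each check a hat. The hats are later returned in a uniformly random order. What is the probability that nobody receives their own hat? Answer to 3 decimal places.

This is the derangement probability: permutations of 12 with no fixed point.
D(12) = 12! · (1 − 1/1! + 1/2! − ··· + (−1)^12/12!) = 176214841.
P = 176214841/479001600 = 16019531/43545600 ≈ 0.368.

0.368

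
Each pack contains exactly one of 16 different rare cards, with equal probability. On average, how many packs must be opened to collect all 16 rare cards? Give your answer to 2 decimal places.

After i distinct types are collected, each trial gives a new one with probability (16−i)/16, so the expected wait for the next new type is 16/(16−i).
E = 16/16 + 16/15 + 16/14 + 16/13 + 16/12 + 16/11 + 16/10 + 16/9 + 16/8 + 16/7 + 16/6 + 16/5 + 16/4 + 16/3 + 16/2 + 16/1 = 2436559/45045 ≈ 54.09.

54.09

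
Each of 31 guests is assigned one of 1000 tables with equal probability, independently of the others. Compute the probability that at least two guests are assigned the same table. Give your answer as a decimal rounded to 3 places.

It's easier to compute the probability that all 31 are distinct.
P(all distinct) = 1000/1000 · 999/1000 · ··· · 970/1000 ≈ 0.625.
So the probability of at least one match is 1 − 0.625 = 0.375.

0.375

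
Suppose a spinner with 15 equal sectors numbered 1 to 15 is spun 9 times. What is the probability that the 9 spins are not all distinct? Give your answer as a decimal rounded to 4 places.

P(all 9 different) = 15/15 · 14/15 · ··· · 7/15 ≈ 0.0472.
P(at least two equal) = 1 − 0.0472 = 0.9528.

0.9528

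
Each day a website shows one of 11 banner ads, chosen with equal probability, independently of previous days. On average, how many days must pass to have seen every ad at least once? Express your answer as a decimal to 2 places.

After i distinct types are collected, each trial gives a new one with probability (11−i)/11, so the expected wait for the next new type is 11/(11−i).
E = 11/11 + 11/10 + 11/9 + 11/8 + 11/7 + 11/6 + 11/5 + 11/4 + 11/3 + 11/2 + 11/1 = 83711/2520 ≈ 33.22.

33.22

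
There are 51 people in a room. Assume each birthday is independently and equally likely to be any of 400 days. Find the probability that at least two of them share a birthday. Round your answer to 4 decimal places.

It's easier to compute the probability that all 51 are distinct.
P(all distinct) = 400/400 · 399/400 · ··· · 350/400 ≈ 0.0358.
So the probability of at least one match is 1 − 0.0358 = 0.9642.

0.9642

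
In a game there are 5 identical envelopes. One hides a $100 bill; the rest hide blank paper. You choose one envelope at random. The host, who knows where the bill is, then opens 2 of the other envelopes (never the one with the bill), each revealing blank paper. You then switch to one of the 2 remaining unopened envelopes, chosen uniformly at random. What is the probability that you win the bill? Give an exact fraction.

Your original envelope holds the bill with probability 1/5, so the other 4 collectively hold it with probability 4/5.
The host can always find 2 empty envelopes to open, so the reveals don't change that 4/5; it is now spread over the 2 remaining unopened envelopes.
P(win by switching) = (4/5) · (1/2) = 2/5.

2/5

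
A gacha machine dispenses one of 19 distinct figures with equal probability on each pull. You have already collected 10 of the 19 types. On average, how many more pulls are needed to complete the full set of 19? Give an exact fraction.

135451/2520

Starting from 10 distinct types, each trial gives a new one with probability (19−i)/19 when i types are held, so the wait for the next new type is 19/(19−i).
E = 19/9 + 19/8 + 19/7 + 19/6 + 19/5 + 19/4 + 19/3 + 19/2 + 19/1 = 135451/2520.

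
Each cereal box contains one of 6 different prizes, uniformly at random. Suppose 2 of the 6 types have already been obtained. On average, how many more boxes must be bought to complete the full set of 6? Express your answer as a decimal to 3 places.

Starting from 2 distinct types, each trial gives a new one with probability (6−i)/6 when i types are held, so the wait for the next new type is 6/(6−i).
E = 6/4 + 6/3 + 6/2 + 6/1 = 25/2 ≈ 12.500.

12.500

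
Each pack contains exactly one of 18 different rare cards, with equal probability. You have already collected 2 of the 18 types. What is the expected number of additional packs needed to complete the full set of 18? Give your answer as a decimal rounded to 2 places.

60.85

Starting from 2 distinct types, each trial gives a new one with probability (18−i)/18 when i types are held, so the wait for the next new type is 18/(18−i).
E = 18/16 + 18/15 + 18/14 + 18/13 + 18/12 + 18/11 + 18/10 + 18/9 + 18/8 + 18/7 + 18/6 + 18/5 + 18/4 + 18/3 + 18/2 + 18/1 = 2436559/40040 ≈ 60.85.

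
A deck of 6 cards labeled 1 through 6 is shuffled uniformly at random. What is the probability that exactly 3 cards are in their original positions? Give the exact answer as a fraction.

Choose which 3 of the 6 are fixed: C(6,3) = 20 ways.
The remaining 3 must have no fixed point: D(3) = 2.
P = 20·2/720 = 1/18.

1/18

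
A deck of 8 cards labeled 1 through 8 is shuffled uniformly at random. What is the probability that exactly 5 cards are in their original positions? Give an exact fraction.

Choose which 5 of the 8 are fixed: C(8,5) = 56 ways.
The remaining 3 must have no fixed point: D(3) = 2.
P = 56·2/40320 = 1/360.

1/360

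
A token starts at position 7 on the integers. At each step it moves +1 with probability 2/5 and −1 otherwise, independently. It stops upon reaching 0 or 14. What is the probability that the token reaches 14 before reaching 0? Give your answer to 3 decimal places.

0.055

Let r = q/p = (3/5)/(2/5) = 3/2. The recurrence P(i) = p·P(i+1) + q·P(i−1) with P(0)=0, P(14)=1 gives P(i) = (1 − r^i)/(1 − r^14).
P(7) = (1 − (3/2)^7) / (1 − (3/2)^14) = 128/2315 ≈ 0.055.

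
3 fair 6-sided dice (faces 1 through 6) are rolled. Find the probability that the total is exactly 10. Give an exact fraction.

1/8

There are 6^3 = 216 equally likely outcomes.
The number of ordered 3-tuples from {1,…,6} summing to 10 is 27.
P(sum = 10) = 27/216 = 1/8.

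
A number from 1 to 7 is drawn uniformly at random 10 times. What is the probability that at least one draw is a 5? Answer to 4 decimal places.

P(no draw is a 5) = (6/7)^10 ≈ 0.2141.
P(at least one) = 1 − 0.2141 = 0.7859.

0.7859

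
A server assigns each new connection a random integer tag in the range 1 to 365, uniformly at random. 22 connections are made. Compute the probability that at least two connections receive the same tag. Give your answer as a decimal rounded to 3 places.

0.476

It's easier to compute the probability that all 22 are distinct.
P(all distinct) = 365/365 · 364/365 · ··· · 344/365 ≈ 0.524.
So the probability of at least one match is 1 − 0.524 = 0.476.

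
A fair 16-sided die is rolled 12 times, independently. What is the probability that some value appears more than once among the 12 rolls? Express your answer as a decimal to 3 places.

P(all 12 different) = 16/16 · 15/16 · ··· · 5/16 ≈ 0.003.
P(at least two equal) = 1 − 0.003 = 0.997.

0.997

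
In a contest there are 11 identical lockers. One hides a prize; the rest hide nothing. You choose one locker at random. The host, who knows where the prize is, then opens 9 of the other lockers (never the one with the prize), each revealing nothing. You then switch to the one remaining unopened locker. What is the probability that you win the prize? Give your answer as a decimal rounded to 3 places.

0.909

Your original locker holds the prize with probability 1/11, so the other 10 collectively hold it with probability 10/11.
The host can always find 9 empty lockers to open, so the reveals don't change that 10/11; it is now spread over the 1 remaining unopened locker.
P(win by switching) = (10/11) · (1/1) = 10/11 ≈ 0.909.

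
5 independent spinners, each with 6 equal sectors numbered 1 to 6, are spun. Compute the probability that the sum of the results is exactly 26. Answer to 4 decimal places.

0.0090

There are 6^5 = 7776 equally likely outcomes.
The number of ordered 5-tuples from {1,…,6} summing to 26 is 70.
P(sum = 26) = 70/7776 = 35/3888 ≈ 0.0090.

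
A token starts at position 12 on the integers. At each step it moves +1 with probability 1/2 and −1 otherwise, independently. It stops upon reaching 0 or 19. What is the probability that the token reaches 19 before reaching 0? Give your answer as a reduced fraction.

12/19

With a fair step, P(i) = ½P(i−1) + ½P(i+1) with P(0)=0, P(19)=1 has the linear solution P(i) = i/19.
P(12) = 12/19.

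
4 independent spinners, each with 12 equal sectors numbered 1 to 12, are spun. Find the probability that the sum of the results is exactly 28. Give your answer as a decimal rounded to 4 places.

0.0536

There are 12^4 = 20736 equally likely outcomes.
The number of ordered 4-tuples from {1,…,12} summing to 28 is 1111.
P(sum = 28) = 1111/20736 ≈ 0.0536.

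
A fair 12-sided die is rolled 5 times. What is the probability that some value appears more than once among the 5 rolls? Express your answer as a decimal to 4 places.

P(all 5 different) = 12/12 · 11/12 · ··· · 8/12 ≈ 0.3819.
P(at least two equal) = 1 − 0.3819 = 0.6181.

0.6181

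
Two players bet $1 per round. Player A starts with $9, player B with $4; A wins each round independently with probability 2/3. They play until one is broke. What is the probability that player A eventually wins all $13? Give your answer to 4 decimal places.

0.9982

Let r = q/p = (1/3)/(2/3) = 1/2. The recurrence P(i) = p·P(i+1) + q·P(i−1) with P(0)=0, P(13)=1 gives P(i) = (1 − r^i)/(1 − r^13).
P(9) = (1 − (1/2)^9) / (1 − (1/2)^13) = 8176/8191 ≈ 0.9982.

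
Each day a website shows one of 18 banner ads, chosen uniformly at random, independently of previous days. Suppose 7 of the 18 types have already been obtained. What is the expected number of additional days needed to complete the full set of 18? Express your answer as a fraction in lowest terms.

83711/1540

Starting from 7 distinct types, each trial gives a new one with probability (18−i)/18 when i types are held, so the wait for the next new type is 18/(18−i).
E = 18/11 + 18/10 + 18/9 + 18/8 + 18/7 + 18/6 + 18/5 + 18/4 + 18/3 + 18/2 + 18/1 = 83711/1540.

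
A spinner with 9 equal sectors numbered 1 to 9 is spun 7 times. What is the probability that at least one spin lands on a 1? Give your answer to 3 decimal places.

P(no spin lands on a 1) = (8/9)^7 ≈ 0.438.
P(at least one) = 1 − 0.438 = 0.562.

0.562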